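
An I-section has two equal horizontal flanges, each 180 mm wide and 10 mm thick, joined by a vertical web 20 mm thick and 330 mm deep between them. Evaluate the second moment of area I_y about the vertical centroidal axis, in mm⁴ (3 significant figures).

I_y ≈ 9.94 × 10⁶ mm⁴

Split into non-overlapping primitives; take the origin at the lower-left of the bounding box.
Bottom flange: 180 × 10, A = 1 800 mm², x = 90 mm, Ī = 4 860 000 mm⁴.
Web: 20 × 330, A = 6 600 mm², x = 90 mm, Ī = 220 000 mm⁴.
Top flange: 180 × 10, A = 1 800 mm², x = 90 mm, Ī = 4 860 000 mm⁴.
By symmetry the centroid is at mid-width, x̄ = 90 mm.
All pieces are centred on the vertical centroidal axis, so I = ΣĪ = 9 940 000 mm⁴.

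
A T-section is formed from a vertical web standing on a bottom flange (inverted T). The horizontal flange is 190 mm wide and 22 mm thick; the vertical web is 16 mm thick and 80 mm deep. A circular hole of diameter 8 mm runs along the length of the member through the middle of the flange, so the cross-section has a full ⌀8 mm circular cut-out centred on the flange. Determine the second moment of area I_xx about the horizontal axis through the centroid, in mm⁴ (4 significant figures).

Split into non-overlapping primitives; take the origin at the lower-left of the bounding box.
Flange: 190 × 22, A = 4 180 mm², y = 11 mm, Ī = 168 593 mm⁴.
Web: 16 × 80, A = 1 280 mm², y = 62 mm, Ī = 682 667 mm⁴.
Hole (subtracted): ⌀8, A = 50.2655 mm², y = 11 mm, Ī = 201.062 mm⁴.
Centroid: ȳ = ΣA·y / ΣA = 23.0671 mm.
Transfer each piece to the horizontal axis through the centroid using Ī + A·d² with d = y − 23.0671:
  flange: d = -12.0671 mm → contributes +777 267 mm⁴
  web: d = 38.9329 mm → contributes +2 622 850 mm⁴
  hole: d = -12.0671 mm → contributes −7520.51 mm⁴
Total I = 3 392 596 mm⁴.

I_xx ≈ 3.393 × 10⁶ mm⁴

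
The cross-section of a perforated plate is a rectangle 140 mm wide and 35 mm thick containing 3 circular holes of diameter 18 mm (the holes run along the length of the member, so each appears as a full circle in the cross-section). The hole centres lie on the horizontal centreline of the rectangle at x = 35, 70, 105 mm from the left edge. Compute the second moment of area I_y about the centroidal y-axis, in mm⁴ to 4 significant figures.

I_y ≈ 7.364 × 10⁶ mm⁴

Break the section into simple shapes (no overlaps), measuring from the bottom-left corner of the bounding box.
Plate: 140 × 35, A = 4 900 mm², x = 70 mm, Ī = 8 003 333 mm⁴.
Hole 1 (subtracted): ⌀18, A = 254.469 mm², x = 35 mm, Ī = 5 153 mm⁴.
Hole 2 (subtracted): ⌀18, A = 254.469 mm², x = 70 mm, Ī = 5 153 mm⁴.
Hole 3 (subtracted): ⌀18, A = 254.469 mm², x = 105 mm, Ī = 5 153 mm⁴.
By symmetry the centroid is at mid-width, x̄ = 70 mm.
Transfer each piece to the centroidal y-axis using Ī + A·d² with d = x − 70:
  plate: d = 0 mm → contributes +8 003 333 mm⁴
  hole 1: d = -35 mm → contributes −316 878 mm⁴
  hole 2: d = 0 mm → contributes −5 153 mm⁴
  hole 3: d = 35 mm → contributes −316 878 mm⁴
Total I = 7 364 425 mm⁴.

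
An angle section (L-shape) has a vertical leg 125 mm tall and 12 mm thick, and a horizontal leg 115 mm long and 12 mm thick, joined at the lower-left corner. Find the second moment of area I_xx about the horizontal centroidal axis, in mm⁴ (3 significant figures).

I_xx ≈ 4.13 × 10⁶ mm⁴

Break the section into simple shapes (no overlaps), measuring from the bottom-left corner of the bounding box.
Vertical leg: 12 × 125, A = 1 500 mm², y = 62.5 mm, Ī = 1 953 125 mm⁴.
Horizontal leg (remainder): 103 × 12, A = 1 236 mm², y = 6 mm, Ī = 14 832 mm⁴.
Centroid: ȳ = ΣA·y / ΣA = 36.976 mm.
Transfer each piece to the horizontal centroidal axis using Ī + A·d² with d = y − 36.976:
  vertical leg: d = 25.524 mm → contributes +2 930 346 mm⁴
  horizontal leg (remainder): d = -30.976 mm → contributes +1 200 780 mm⁴
Total I = 4 131 126 mm⁴.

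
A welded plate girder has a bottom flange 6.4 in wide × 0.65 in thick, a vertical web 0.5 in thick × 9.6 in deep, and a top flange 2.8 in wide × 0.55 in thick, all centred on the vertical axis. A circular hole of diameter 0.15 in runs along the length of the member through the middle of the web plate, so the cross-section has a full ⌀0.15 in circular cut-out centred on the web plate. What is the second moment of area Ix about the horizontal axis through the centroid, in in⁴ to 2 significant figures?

Treat the section as a set of non-overlapping primitives; coordinates are from the bounding-box lower-left.
Bottom plate: 6.4 × 0.65, A = 4.16 in², y = 0.325 in, Ī = 0.1465 in⁴.
Web plate: 0.5 × 9.6, A = 4.8 in², y = 5.45 in, Ī = 36.86 in⁴.
Top plate: 2.8 × 0.55, A = 1.54 in², y = 10.53 in, Ī = 0.03882 in⁴.
Hole (subtracted): ⌀0.15, A = 0.01767 in², y = 5.45 in, Ī = 0.00002485 in⁴.
Centroid: ȳ = ΣA·y / ΣA = 4.162 in.
Transfer each piece to the horizontal axis through the centroid using Ī + A·d² with d = y − 4.162:
  bottom plate: d = -3.837 in → contributes +61.38 in⁴
  web plate: d = 1.288 in → contributes +44.83 in⁴
  top plate: d = 6.363 in → contributes +62.4 in⁴
  hole: d = 1.288 in → contributes −0.02935 in⁴
Total I = 168.6 in⁴.

Ix ≈ 170 in⁴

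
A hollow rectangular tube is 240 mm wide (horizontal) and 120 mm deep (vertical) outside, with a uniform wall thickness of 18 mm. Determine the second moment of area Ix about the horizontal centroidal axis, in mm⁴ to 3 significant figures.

Ix ≈ 2.45 × 10⁷ mm⁴

Decompose the section into non-overlapping parts with the origin at the bottom-left of its bounding rectangle.
Outer rectangle: 240 × 120, A = 28 800 mm², y = 60 mm, Ī = 34 560 000 mm⁴.
Inner void (subtracted): 204 × 84, A = 17 136 mm², y = 60 mm, Ī = 10 075 968 mm⁴.
By symmetry the centroid is at mid-height, ȳ = 60 mm.
All pieces are centred on the horizontal centroidal axis, so I = ΣĪ (holes subtracted) = 24 484 032 mm⁴.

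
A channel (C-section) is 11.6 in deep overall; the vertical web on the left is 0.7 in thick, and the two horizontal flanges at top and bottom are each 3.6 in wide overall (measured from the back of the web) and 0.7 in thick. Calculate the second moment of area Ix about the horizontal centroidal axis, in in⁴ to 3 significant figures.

Break the section into simple shapes (no overlaps), measuring from the bottom-left corner of the bounding box.
Web: 0.7 × 11.6, A = 8.12 in², y = 5.8 in, Ī = 91.052 in⁴.
Top flange (beyond web): 2.9 × 0.7, A = 2.03 in², y = 11.25 in, Ī = 0.082892 in⁴.
Bottom flange (beyond web): 2.9 × 0.7, A = 2.03 in², y = 0.35 in, Ī = 0.082892 in⁴.
By symmetry the centroid is at mid-height, ȳ = 5.8 in.
Transfer each piece to the horizontal centroidal axis using Ī + A·d² with d = y − 5.8:
  web: d = 0 in → contributes +91.052 in⁴
  top flange (beyond web): d = 5.45 in → contributes +60.379 in⁴
  bottom flange (beyond web): d = -5.45 in → contributes +60.379 in⁴
Total I = 211.81 in⁴.

Ix ≈ 212 in⁴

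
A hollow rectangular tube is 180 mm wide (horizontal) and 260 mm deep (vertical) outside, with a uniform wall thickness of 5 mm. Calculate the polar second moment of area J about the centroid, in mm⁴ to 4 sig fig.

Decompose the section into non-overlapping parts with the origin at the bottom-left of its bounding rectangle.
Outer rectangle: 180 × 260, A = 46 800 mm², y = 130 mm, Ī = 263 640 000 mm⁴.
Inner void (subtracted): 170 × 250, A = 42 500 mm², y = 130 mm, Ī = 221 354 167 mm⁴.
By symmetry the centroid is at mid-height, ȳ = 130 mm.
All pieces are centred on the centroidal x-axis, so I = ΣĪ (holes subtracted) = 42 285 833 mm⁴.
Repeating about the centroidal y-axis gives I_y = 24 005 833 mm⁴.
Polar second moment: J = I_x + I_y = 66 291 667 mm⁴.

J ≈ 6.629 × 10⁷ mm⁴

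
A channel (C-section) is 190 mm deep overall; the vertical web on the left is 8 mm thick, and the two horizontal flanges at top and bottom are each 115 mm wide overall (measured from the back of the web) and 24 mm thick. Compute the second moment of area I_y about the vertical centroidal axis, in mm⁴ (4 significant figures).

I_y ≈ 8.786 × 10⁶ mm⁴

Split into non-overlapping primitives; take the origin at the lower-left of the bounding box.
Web: 8 × 190, A = 1 520 mm², x = 4 mm, Ī = 8106.67 mm⁴.
Top flange (beyond web): 107 × 24, A = 2 568 mm², x = 61.5 mm, Ī = 2 450 086 mm⁴.
Bottom flange (beyond web): 107 × 24, A = 2 568 mm², x = 61.5 mm, Ī = 2 450 086 mm⁴.
Centroid: x̄ = ΣA·x / ΣA = 48.369 mm.
Transfer each piece to the vertical centroidal axis using Ī + A·d² with d = x − 48.369:
  web: d = -44.369 mm → contributes +3 000 390 mm⁴
  top flange (beyond web): d = 13.131 mm → contributes +2 892 869 mm⁴
  bottom flange (beyond web): d = 13.131 mm → contributes +2 892 869 mm⁴
Total I = 8 786 128 mm⁴.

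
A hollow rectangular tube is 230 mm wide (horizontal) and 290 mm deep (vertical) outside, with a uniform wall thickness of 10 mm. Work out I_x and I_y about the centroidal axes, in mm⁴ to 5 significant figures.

Decompose the section into non-overlapping parts with the origin at the bottom-left of its bounding rectangle.
Outer rectangle: 230 × 290, A = 66 700 mm², y = 145 mm, Ī = 467 455 833 mm⁴.
Inner void (subtracted): 210 × 270, A = 56 700 mm², y = 145 mm, Ī = 344 452 500 mm⁴.
By symmetry the centroid is at mid-height, ȳ = 145 mm.
All pieces are centred on the centroidal x-axis, so I = ΣĪ (holes subtracted) = 123 003 333 mm⁴.
Repeating about the centroidal y-axis gives I_y = 85 663 333 mm⁴.

I_x ≈ 1.2300 × 10⁸ mm⁴, I_y ≈ 8.5663 × 10⁷ mm⁴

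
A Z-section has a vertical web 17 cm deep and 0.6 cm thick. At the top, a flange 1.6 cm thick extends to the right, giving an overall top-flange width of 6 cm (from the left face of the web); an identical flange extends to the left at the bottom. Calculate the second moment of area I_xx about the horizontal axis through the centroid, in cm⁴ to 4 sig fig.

I_xx ≈ 1274 cm⁴

Split into non-overlapping primitives; take the origin at the lower-left of the bounding box.
Web: 0.6 × 17, A = 10.2 cm², y = 8.5 cm, Ī = 245.65 cm⁴.
Top flange (beyond web): 5.4 × 1.6, A = 8.64 cm², y = 16.2 cm, Ī = 1.8432 cm⁴.
Bottom flange (beyond web): 5.4 × 1.6, A = 8.64 cm², y = 0.8 cm, Ī = 1.8432 cm⁴.
Centroid: ȳ = ΣA·y / ΣA = 8.5 cm.
Transfer each piece to the horizontal axis through the centroid using Ī + A·d² with d = y − 8.5:
  web: d = 0 cm → contributes +245.65 cm⁴
  top flange (beyond web): d = 7.7 cm → contributes +514.109 cm⁴
  bottom flange (beyond web): d = -7.7 cm → contributes +514.109 cm⁴
Total I = 1273.87 cm⁴.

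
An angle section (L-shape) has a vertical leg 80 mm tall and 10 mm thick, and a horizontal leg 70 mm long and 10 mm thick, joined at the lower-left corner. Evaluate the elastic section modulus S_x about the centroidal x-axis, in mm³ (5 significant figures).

S_x ≈ 1.5485 × 10⁴ mm³

Break the section into simple shapes (no overlaps), measuring from the bottom-left corner of the bounding box.
Vertical leg: 10 × 80, A = 800 mm², y = 40 mm, Ī = 426666.7 mm⁴.
Horizontal leg (remainder): 60 × 10, A = 600 mm², y = 5 mm, Ī = 5 000 mm⁴.
Centroid: ȳ = ΣA·y / ΣA = 25 mm.
Transfer each piece to the centroidal x-axis using Ī + A·d² with d = y − 25:
  vertical leg: d = 15 mm → contributes +606666.7 mm⁴
  horizontal leg (remainder): d = -20 mm → contributes +245 000 mm⁴
Total I = 851666.7 mm⁴.
Extreme fibre distance c = 55 mm; S = I/c = 15484.85 mm³.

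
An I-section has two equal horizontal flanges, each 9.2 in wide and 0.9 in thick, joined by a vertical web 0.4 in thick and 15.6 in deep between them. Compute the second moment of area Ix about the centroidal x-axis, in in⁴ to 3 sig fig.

Ix ≈ 1250 in⁴

Split into non-overlapping primitives; take the origin at the lower-left of the bounding box.
Bottom flange: 9.2 × 0.9, A = 8.28 in², y = 0.45 in, Ī = 0.5589 in⁴.
Web: 0.4 × 15.6, A = 6.24 in², y = 8.7 in, Ī = 126.55 in⁴.
Top flange: 9.2 × 0.9, A = 8.28 in², y = 16.95 in, Ī = 0.5589 in⁴.
By symmetry the centroid is at mid-height, ȳ = 8.7 in.
Transfer each piece to the centroidal x-axis using Ī + A·d² with d = y − 8.7:
  bottom flange: d = -8.25 in → contributes +564.12 in⁴
  web: d = 0 in → contributes +126.55 in⁴
  top flange: d = 8.25 in → contributes +564.12 in⁴
Total I = 1254.8 in⁴.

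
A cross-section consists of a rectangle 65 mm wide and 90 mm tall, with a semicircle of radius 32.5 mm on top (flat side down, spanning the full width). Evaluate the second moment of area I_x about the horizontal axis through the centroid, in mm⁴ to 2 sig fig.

Split into non-overlapping primitives; take the origin at the lower-left of the bounding box.
Rectangular body: 65 × 90, A = 5 850 mm², y = 45 mm, Ī = 3 948 750 mm⁴.
Semicircular cap: semicircle r = 32.5, A = 1 659 mm², y = 103.8 mm, Ī = 122 452 mm⁴.
Centroid: ȳ = ΣA·y / ΣA = 57.99 mm.
Transfer each piece to the horizontal axis through the centroid using Ī + A·d² with d = y − 57.99:
  rectangular body: d = -12.99 mm → contributes +4 935 949 mm⁴
  semicircular cap: d = 45.8 mm → contributes +3 603 211 mm⁴
Total I = 8 539 160 mm⁴.

I_x ≈ 8.5 × 10⁶ mm⁴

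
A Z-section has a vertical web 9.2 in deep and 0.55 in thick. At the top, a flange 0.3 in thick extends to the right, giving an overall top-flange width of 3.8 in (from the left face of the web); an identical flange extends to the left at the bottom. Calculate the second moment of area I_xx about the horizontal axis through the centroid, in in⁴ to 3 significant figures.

Break the section into simple shapes (no overlaps), measuring from the bottom-left corner of the bounding box.
Web: 0.55 × 9.2, A = 5.06 in², y = 4.6 in, Ī = 35.69 in⁴.
Top flange (beyond web): 3.25 × 0.3, A = 0.975 in², y = 9.05 in, Ī = 0.0073125 in⁴.
Bottom flange (beyond web): 3.25 × 0.3, A = 0.975 in², y = 0.15 in, Ī = 0.0073125 in⁴.
Centroid: ȳ = ΣA·y / ΣA = 4.6 in.
Transfer each piece to the horizontal axis through the centroid using Ī + A·d² with d = y − 4.6:
  web: d = 0 in → contributes +35.69 in⁴
  top flange (beyond web): d = 4.45 in → contributes +19.315 in⁴
  bottom flange (beyond web): d = -4.45 in → contributes +19.315 in⁴
Total I = 74.319 in⁴.

I_xx ≈ 74.3 in⁴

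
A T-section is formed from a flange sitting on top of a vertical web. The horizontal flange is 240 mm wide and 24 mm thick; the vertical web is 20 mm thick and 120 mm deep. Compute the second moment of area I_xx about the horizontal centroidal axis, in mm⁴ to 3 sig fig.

I_xx ≈ 1.19 × 10⁷ mm⁴

Treat the section as a set of non-overlapping primitives; coordinates are from the bounding-box lower-left.
Flange: 240 × 24, A = 5 760 mm², y = 132 mm, Ī = 276 480 mm⁴.
Web: 20 × 120, A = 2 400 mm², y = 60 mm, Ī = 2 880 000 mm⁴.
Centroid: ȳ = ΣA·y / ΣA = 110.82 mm.
Transfer each piece to the horizontal centroidal axis using Ī + A·d² with d = y − 110.82:
  flange: d = 21.176 mm → contributes +2 859 511 mm⁴
  web: d = -50.824 mm → contributes +9 079 275 mm⁴
Total I = 11 938 786 mm⁴.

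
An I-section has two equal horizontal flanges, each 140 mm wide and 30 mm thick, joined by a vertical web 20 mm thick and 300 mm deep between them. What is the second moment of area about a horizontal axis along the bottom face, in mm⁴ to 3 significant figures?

Decompose the section into non-overlapping parts with the origin at the bottom-left of its bounding rectangle.
Bottom flange: 140 × 30, A = 4 200 mm², y = 15 mm, Ī = 315 000 mm⁴.
Web: 20 × 300, A = 6 000 mm², y = 180 mm, Ī = 45 000 000 mm⁴.
Top flange: 140 × 30, A = 4 200 mm², y = 345 mm, Ī = 315 000 mm⁴.
Transfer each piece to a horizontal axis along the bottom face using Ī + A·d² with d = y − 0:
  bottom flange: d = 15 mm → contributes +1 260 000 mm⁴
  web: d = 180 mm → contributes +239 400 000 mm⁴
  top flange: d = 345 mm → contributes +500 220 000 mm⁴
Total I = 740 880 000 mm⁴.

I_base ≈ 7.41 × 10⁸ mm⁴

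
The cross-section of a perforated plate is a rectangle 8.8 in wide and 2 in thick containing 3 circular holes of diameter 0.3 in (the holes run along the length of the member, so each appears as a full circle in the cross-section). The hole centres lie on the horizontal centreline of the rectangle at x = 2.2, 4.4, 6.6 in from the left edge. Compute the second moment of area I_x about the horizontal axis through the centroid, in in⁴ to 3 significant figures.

Treat the section as a set of non-overlapping primitives; coordinates are from the bounding-box lower-left.
Plate: 8.8 × 2, A = 17.6 in², y = 1 in, Ī = 5.8667 in⁴.
Hole 1 (subtracted): ⌀0.3, A = 0.070686 in², y = 1 in, Ī = 0.00039761 in⁴.
Hole 2 (subtracted): ⌀0.3, A = 0.070686 in², y = 1 in, Ī = 0.00039761 in⁴.
Hole 3 (subtracted): ⌀0.3, A = 0.070686 in², y = 1 in, Ī = 0.00039761 in⁴.
By symmetry the centroid is at mid-height, ȳ = 1 in.
All pieces are centred on the horizontal axis through the centroid, so I = ΣĪ (holes subtracted) = 5.8655 in⁴.

I_x ≈ 5.87 in⁴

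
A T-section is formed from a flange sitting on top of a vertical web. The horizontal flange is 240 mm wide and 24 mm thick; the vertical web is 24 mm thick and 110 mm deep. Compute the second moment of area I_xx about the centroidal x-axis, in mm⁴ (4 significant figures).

I_xx ≈ 1.106 × 10⁷ mm⁴

Break the section into simple shapes (no overlaps), measuring from the bottom-left corner of the bounding box.
Flange: 240 × 24, A = 5 760 mm², y = 122 mm, Ī = 276 480 mm⁴.
Web: 24 × 110, A = 2 640 mm², y = 55 mm, Ī = 2 662 000 mm⁴.
Centroid: ȳ = ΣA·y / ΣA = 100.943 mm.
Transfer each piece to the centroidal x-axis using Ī + A·d² with d = y − 100.943:
  flange: d = 21.0571 mm → contributes +2 830 483 mm⁴
  web: d = -45.9429 mm → contributes +8 234 370 mm⁴
Total I = 11 064 853 mm⁴.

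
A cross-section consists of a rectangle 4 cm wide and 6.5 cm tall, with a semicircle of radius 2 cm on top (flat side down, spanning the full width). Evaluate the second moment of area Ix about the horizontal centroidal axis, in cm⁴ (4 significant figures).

Split into non-overlapping primitives; take the origin at the lower-left of the bounding box.
Rectangular body: 4 × 6.5, A = 26 cm², y = 3.25 cm, Ī = 91.5417 cm⁴.
Semicircular cap: semicircle r = 2, A = 6.28319 cm², y = 7.34883 cm, Ī = 1.75611 cm⁴.
Centroid: ȳ = ΣA·y / ΣA = 4.04774 cm.
Transfer each piece to the horizontal centroidal axis using Ī + A·d² with d = y − 4.04774:
  rectangular body: d = -0.797743 cm → contributes +108.088 cm⁴
  semicircular cap: d = 3.30108 cm → contributes +70.2249 cm⁴
Total I = 178.313 cm⁴.

Ix ≈ 178.3 cm⁴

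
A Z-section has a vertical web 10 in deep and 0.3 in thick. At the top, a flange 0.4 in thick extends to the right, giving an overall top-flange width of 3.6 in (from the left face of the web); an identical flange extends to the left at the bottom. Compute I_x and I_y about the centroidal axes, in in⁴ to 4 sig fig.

Decompose the section into non-overlapping parts with the origin at the bottom-left of its bounding rectangle.
Web: 0.3 × 10, A = 3 in², y = 5 in, Ī = 25 in⁴.
Top flange (beyond web): 3.3 × 0.4, A = 1.32 in², y = 9.8 in, Ī = 0.0176 in⁴.
Bottom flange (beyond web): 3.3 × 0.4, A = 1.32 in², y = 0.2 in, Ī = 0.0176 in⁴.
Centroid: ȳ = ΣA·y / ΣA = 5 in.
Transfer each piece to the centroidal x-axis using Ī + A·d² with d = y − 5:
  web: d = 0 in → contributes +25 in⁴
  top flange (beyond web): d = 4.8 in → contributes +30.4304 in⁴
  bottom flange (beyond web): d = -4.8 in → contributes +30.4304 in⁴
Total I = 85.8608 in⁴.
For the y-axis: x̄ = 3.45 in.
Repeating about the centroidal y-axis gives I_y = 10.9719 in⁴.

I_x ≈ 85.86 in⁴, I_y ≈ 10.97 in⁴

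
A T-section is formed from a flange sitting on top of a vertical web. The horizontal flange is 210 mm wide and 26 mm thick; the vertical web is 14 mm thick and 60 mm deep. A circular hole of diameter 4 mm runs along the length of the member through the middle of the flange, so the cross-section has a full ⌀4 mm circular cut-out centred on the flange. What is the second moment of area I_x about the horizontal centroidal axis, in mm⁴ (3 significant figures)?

Decompose the section into non-overlapping parts with the origin at the bottom-left of its bounding rectangle.
Flange: 210 × 26, A = 5 460 mm², y = 73 mm, Ī = 307 580 mm⁴.
Web: 14 × 60, A = 840 mm², y = 30 mm, Ī = 252 000 mm⁴.
Hole (subtracted): ⌀4, A = 12.566 mm², y = 73 mm, Ī = 12.566 mm⁴.
Centroid: ȳ = ΣA·y / ΣA = 67.255 mm.
Transfer each piece to the horizontal centroidal axis using Ī + A·d² with d = y − 67.255:
  flange: d = 5.7448 mm → contributes +487 774 mm⁴
  web: d = -37.255 mm → contributes +1 417 878 mm⁴
  hole: d = 5.7448 mm → contributes −427.29 mm⁴
Total I = 1 905 226 mm⁴.

I_x ≈ 1.91 × 10⁶ mm⁴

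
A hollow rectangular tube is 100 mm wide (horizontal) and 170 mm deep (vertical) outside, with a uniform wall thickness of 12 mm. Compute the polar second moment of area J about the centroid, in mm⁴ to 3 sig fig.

Decompose the section into non-overlapping parts with the origin at the bottom-left of its bounding rectangle.
Outer rectangle: 100 × 170, A = 17 000 mm², y = 85 mm, Ī = 40 941 667 mm⁴.
Inner void (subtracted): 76 × 146, A = 11 096 mm², y = 85 mm, Ī = 19 710 195 mm⁴.
By symmetry the centroid is at mid-height, ȳ = 85 mm.
All pieces are centred on the centroidal x-axis, so I = ΣĪ (holes subtracted) = 21 231 472 mm⁴.
Repeating about the centroidal y-axis gives I_y = 8 825 792 mm⁴.
Polar second moment: J = I_x + I_y = 30 057 264 mm⁴.

J ≈ 3.01 × 10⁷ mm⁴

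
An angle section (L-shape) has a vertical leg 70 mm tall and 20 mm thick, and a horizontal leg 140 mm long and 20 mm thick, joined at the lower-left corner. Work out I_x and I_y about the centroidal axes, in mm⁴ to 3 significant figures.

I_x ≈ 1.20 × 10⁶ mm⁴, I_y ≈ 7.26 × 10⁶ mm⁴

Split into non-overlapping primitives; take the origin at the lower-left of the bounding box.
Vertical leg: 20 × 70, A = 1 400 mm², y = 35 mm, Ī = 571 667 mm⁴.
Horizontal leg (remainder): 120 × 20, A = 2 400 mm², y = 10 mm, Ī = 80 000 mm⁴.
Centroid: ȳ = ΣA·y / ΣA = 19.211 mm.
Transfer each piece to the centroidal x-axis using Ī + A·d² with d = y − 19.211:
  vertical leg: d = 15.789 mm → contributes +920 697 mm⁴
  horizontal leg (remainder): d = -9.2105 mm → contributes +283 601 mm⁴
Total I = 1 204 298 mm⁴.
For the y-axis: x̄ = 54.211 mm.
Repeating about the centroidal y-axis gives I_y = 7 259 298 mm⁴.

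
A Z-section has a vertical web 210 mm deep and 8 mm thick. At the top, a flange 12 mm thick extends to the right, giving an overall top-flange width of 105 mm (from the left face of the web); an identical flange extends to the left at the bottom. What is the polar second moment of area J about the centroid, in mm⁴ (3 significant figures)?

Split into non-overlapping primitives; take the origin at the lower-left of the bounding box.
Web: 8 × 210, A = 1 680 mm², y = 105 mm, Ī = 6 174 000 mm⁴.
Top flange (beyond web): 97 × 12, A = 1 164 mm², y = 204 mm, Ī = 13 968 mm⁴.
Bottom flange (beyond web): 97 × 12, A = 1 164 mm², y = 6 mm, Ī = 13 968 mm⁴.
Centroid: ȳ = ΣA·y / ΣA = 105 mm.
Transfer each piece to the centroidal x-axis using Ī + A·d² with d = y − 105:
  web: d = 0 mm → contributes +6 174 000 mm⁴
  top flange (beyond web): d = 99 mm → contributes +11 422 332 mm⁴
  bottom flange (beyond web): d = -99 mm → contributes +11 422 332 mm⁴
Total I = 29 018 664 mm⁴.
For the y-axis: x̄ = 101 mm.
Repeating about the centroidal y-axis gives I_y = 8 250 856 mm⁴.
Polar second moment: J = I_x + I_y = 37 269 520 mm⁴.

J ≈ 3.73 × 10⁷ mm⁴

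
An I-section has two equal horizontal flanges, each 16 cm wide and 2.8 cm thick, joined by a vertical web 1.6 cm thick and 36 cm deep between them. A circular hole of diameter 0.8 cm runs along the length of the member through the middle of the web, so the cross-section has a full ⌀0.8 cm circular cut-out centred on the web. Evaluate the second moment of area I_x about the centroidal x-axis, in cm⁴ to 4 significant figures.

Split into non-overlapping primitives; take the origin at the lower-left of the bounding box.
Bottom flange: 16 × 2.8, A = 44.8 cm², y = 1.4 cm, Ī = 29.2693 cm⁴.
Web: 1.6 × 36, A = 57.6 cm², y = 20.8 cm, Ī = 6220.8 cm⁴.
Top flange: 16 × 2.8, A = 44.8 cm², y = 40.2 cm, Ī = 29.2693 cm⁴.
Hole (subtracted): ⌀0.8, A = 0.502655 cm², y = 20.8 cm, Ī = 0.0201062 cm⁴.
By symmetry the centroid is at mid-height, ȳ = 20.8 cm.
Transfer each piece to the centroidal x-axis using Ī + A·d² with d = y − 20.8:
  bottom flange: d = -19.4 cm → contributes +16890.2 cm⁴
  web: d = 0 cm → contributes +6220.8 cm⁴
  top flange: d = 19.4 cm → contributes +16890.2 cm⁴
  hole: d = 0 cm → contributes −0.0201062 cm⁴
Total I = 40001.2 cm⁴.

I_x ≈ 4.000 × 10⁴ cm⁴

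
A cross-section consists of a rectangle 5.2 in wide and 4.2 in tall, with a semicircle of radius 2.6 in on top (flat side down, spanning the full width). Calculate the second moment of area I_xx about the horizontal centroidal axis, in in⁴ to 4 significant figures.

Treat the section as a set of non-overlapping primitives; coordinates are from the bounding-box lower-left.
Rectangular body: 5.2 × 4.2, A = 21.84 in², y = 2.1 in, Ī = 32.1048 in⁴.
Semicircular cap: semicircle r = 2.6, A = 10.6186 in², y = 5.30347 in, Ī = 5.01563 in⁴.
Centroid: ȳ = ΣA·y / ΣA = 3.14799 in.
Transfer each piece to the horizontal centroidal axis using Ī + A·d² with d = y − 3.14799:
  rectangular body: d = -1.04799 in → contributes +56.0914 in⁴
  semicircular cap: d = 2.15548 in → contributes +54.3506 in⁴
Total I = 110.442 in⁴.

I_xx ≈ 110.4 in⁴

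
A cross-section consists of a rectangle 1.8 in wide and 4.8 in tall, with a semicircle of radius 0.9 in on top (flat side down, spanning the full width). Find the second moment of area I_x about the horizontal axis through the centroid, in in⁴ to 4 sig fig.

I_x ≈ 25.24 in⁴

Decompose the section into non-overlapping parts with the origin at the bottom-left of its bounding rectangle.
Rectangular body: 1.8 × 4.8, A = 8.64 in², y = 2.4 in, Ī = 16.5888 in⁴.
Semicircular cap: semicircle r = 0.9, A = 1.27235 in², y = 5.18197 in, Ī = 0.0720115 in⁴.
Centroid: ȳ = ΣA·y / ΣA = 2.75709 in.
Transfer each piece to the horizontal axis through the centroid using Ī + A·d² with d = y − 2.75709:
  rectangular body: d = -0.357093 in → contributes +17.6905 in⁴
  semicircular cap: d = 2.42488 in → contributes +7.55345 in⁴
Total I = 25.244 in⁴.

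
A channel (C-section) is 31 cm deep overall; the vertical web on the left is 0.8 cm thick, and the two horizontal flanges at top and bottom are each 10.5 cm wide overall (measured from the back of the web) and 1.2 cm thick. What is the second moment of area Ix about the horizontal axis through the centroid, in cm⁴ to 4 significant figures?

Ix ≈ 7157 cm⁴

Treat the section as a set of non-overlapping primitives; coordinates are from the bounding-box lower-left.
Web: 0.8 × 31, A = 24.8 cm², y = 15.5 cm, Ī = 1986.07 cm⁴.
Top flange (beyond web): 9.7 × 1.2, A = 11.64 cm², y = 30.4 cm, Ī = 1.3968 cm⁴.
Bottom flange (beyond web): 9.7 × 1.2, A = 11.64 cm², y = 0.6 cm, Ī = 1.3968 cm⁴.
By symmetry the centroid is at mid-height, ȳ = 15.5 cm.
Transfer each piece to the horizontal axis through the centroid using Ī + A·d² with d = y − 15.5:
  web: d = 0 cm → contributes +1986.07 cm⁴
  top flange (beyond web): d = 14.9 cm → contributes +2585.59 cm⁴
  bottom flange (beyond web): d = -14.9 cm → contributes +2585.59 cm⁴
Total I = 7157.25 cm⁴.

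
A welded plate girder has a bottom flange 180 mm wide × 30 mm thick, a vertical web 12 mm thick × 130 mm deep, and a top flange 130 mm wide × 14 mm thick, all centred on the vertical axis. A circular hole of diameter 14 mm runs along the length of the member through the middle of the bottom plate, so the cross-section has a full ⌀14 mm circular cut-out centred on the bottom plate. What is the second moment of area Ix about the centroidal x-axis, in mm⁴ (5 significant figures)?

Decompose the section into non-overlapping parts with the origin at the bottom-left of its bounding rectangle.
Bottom plate: 180 × 30, A = 5 400 mm², y = 15 mm, Ī = 405 000 mm⁴.
Web plate: 12 × 130, A = 1 560 mm², y = 95 mm, Ī = 2 197 000 mm⁴.
Top plate: 130 × 14, A = 1 820 mm², y = 167 mm, Ī = 29726.67 mm⁴.
Hole (subtracted): ⌀14, A = 153.938 mm², y = 15 mm, Ī = 1885.741 mm⁴.
Centroid: ȳ = ΣA·y / ΣA = 61.53804 mm.
Transfer each piece to the centroidal x-axis using Ī + A·d² with d = y − 61.53804:
  bottom plate: d = -46.53804 mm → contributes +12 100 261 mm⁴
  web plate: d = 33.46196 mm → contributes +3 943 737 mm⁴
  top plate: d = 105.462 mm → contributes +20 272 177 mm⁴
  hole: d = -46.53804 mm → contributes −335283.1 mm⁴
Total I = 35 980 891 mm⁴.

Ix ≈ 3.5981 × 10⁷ mm⁴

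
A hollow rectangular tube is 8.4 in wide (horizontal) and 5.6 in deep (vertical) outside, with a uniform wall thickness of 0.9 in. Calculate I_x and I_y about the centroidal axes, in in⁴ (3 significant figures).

Treat the section as a set of non-overlapping primitives; coordinates are from the bounding-box lower-left.
Outer rectangle: 8.4 × 5.6, A = 47.04 in², y = 2.8 in, Ī = 122.93 in⁴.
Inner void (subtracted): 6.6 × 3.8, A = 25.08 in², y = 2.8 in, Ī = 30.18 in⁴.
By symmetry the centroid is at mid-height, ȳ = 2.8 in.
All pieces are centred on the centroidal x-axis, so I = ΣĪ (holes subtracted) = 92.752 in⁴.
Repeating about the centroidal y-axis gives I_y = 185.55 in⁴.

I_x ≈ 92.8 in⁴, I_y ≈ 186 in⁴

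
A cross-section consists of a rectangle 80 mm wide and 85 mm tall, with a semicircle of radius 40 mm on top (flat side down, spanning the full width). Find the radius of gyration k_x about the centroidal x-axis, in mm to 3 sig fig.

Split into non-overlapping primitives; take the origin at the lower-left of the bounding box.
Rectangular body: 80 × 85, A = 6 800 mm², y = 42.5 mm, Ī = 4 094 167 mm⁴.
Semicircular cap: semicircle r = 40, A = 2513.3 mm², y = 101.98 mm, Ī = 280 978 mm⁴.
Centroid: ȳ = ΣA·y / ΣA = 58.55 mm.
Transfer each piece to the centroidal x-axis using Ī + A·d² with d = y − 58.55:
  rectangular body: d = -16.05 mm → contributes +5 845 929 mm⁴
  semicircular cap: d = 43.426 mm → contributes +5 020 604 mm⁴
Total I = 10 866 533 mm⁴.
Radius of gyration: k = √(I/A) = √(10 866 533 / 9313.3) = 34.158 mm.

k_x ≈ 34.2 mm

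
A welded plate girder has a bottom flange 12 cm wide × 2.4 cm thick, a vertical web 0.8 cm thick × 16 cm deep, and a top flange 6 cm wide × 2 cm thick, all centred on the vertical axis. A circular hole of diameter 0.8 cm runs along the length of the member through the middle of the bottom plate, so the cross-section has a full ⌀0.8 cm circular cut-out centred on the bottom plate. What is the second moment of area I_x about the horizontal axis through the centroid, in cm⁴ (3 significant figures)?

Break the section into simple shapes (no overlaps), measuring from the bottom-left corner of the bounding box.
Bottom plate: 12 × 2.4, A = 28.8 cm², y = 1.2 cm, Ī = 13.824 cm⁴.
Web plate: 0.8 × 16, A = 12.8 cm², y = 10.4 cm, Ī = 273.07 cm⁴.
Top plate: 6 × 2, A = 12 cm², y = 19.4 cm, Ī = 4 cm⁴.
Hole (subtracted): ⌀0.8, A = 0.50265 cm², y = 1.2 cm, Ī = 0.020106 cm⁴.
Centroid: ȳ = ΣA·y / ΣA = 7.531 cm.
Transfer each piece to the horizontal axis through the centroid using Ī + A·d² with d = y − 7.531:
  bottom plate: d = -6.331 cm → contributes +1168.2 cm⁴
  web plate: d = 2.869 cm → contributes +378.42 cm⁴
  top plate: d = 11.869 cm → contributes +1694.5 cm⁴
  hole: d = -6.331 cm → contributes −20.167 cm⁴
Total I = 3220.9 cm⁴.

I_x ≈ 3220 cm⁴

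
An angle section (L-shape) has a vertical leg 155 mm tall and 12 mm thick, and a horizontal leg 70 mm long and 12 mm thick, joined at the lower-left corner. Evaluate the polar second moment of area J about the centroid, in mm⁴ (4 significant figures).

J ≈ 7.159 × 10⁶ mm⁴

Decompose the section into non-overlapping parts with the origin at the bottom-left of its bounding rectangle.
Vertical leg: 12 × 155, A = 1 860 mm², y = 77.5 mm, Ī = 3 723 875 mm⁴.
Horizontal leg (remainder): 58 × 12, A = 696 mm², y = 6 mm, Ī = 8 352 mm⁴.
Centroid: ȳ = ΣA·y / ΣA = 58.0305 mm.
Transfer each piece to the centroidal x-axis using Ī + A·d² with d = y − 58.0305:
  vertical leg: d = 19.4695 mm → contributes +4 428 928 mm⁴
  horizontal leg (remainder): d = -52.0305 mm → contributes +1 892 546 mm⁴
Total I = 6 321 474 mm⁴.
For the y-axis: x̄ = 15.5305 mm.
Repeating about the centroidal y-axis gives I_y = 837 869 mm⁴.
Polar second moment: J = I_x + I_y = 7 159 342 mm⁴.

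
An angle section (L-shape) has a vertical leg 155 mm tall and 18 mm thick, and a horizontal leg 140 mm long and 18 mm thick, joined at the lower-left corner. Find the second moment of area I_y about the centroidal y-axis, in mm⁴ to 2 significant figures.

Decompose the section into non-overlapping parts with the origin at the bottom-left of its bounding rectangle.
Vertical leg: 18 × 155, A = 2 790 mm², x = 9 mm, Ī = 75 330 mm⁴.
Horizontal leg (remainder): 122 × 18, A = 2 196 mm², x = 79 mm, Ī = 2 723 772 mm⁴.
Centroid: x̄ = ΣA·x / ΣA = 39.83 mm.
Transfer each piece to the centroidal y-axis using Ī + A·d² with d = x − 39.83:
  vertical leg: d = -30.83 mm → contributes +2 727 250 mm⁴
  horizontal leg (remainder): d = 39.17 mm → contributes +6 093 015 mm⁴
Total I = 8 820 264 mm⁴.

I_y ≈ 8.8 × 10⁶ mm⁴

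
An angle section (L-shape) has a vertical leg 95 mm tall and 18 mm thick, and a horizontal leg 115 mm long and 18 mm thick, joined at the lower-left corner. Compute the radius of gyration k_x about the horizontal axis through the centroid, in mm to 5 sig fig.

Decompose the section into non-overlapping parts with the origin at the bottom-left of its bounding rectangle.
Vertical leg: 18 × 95, A = 1 710 mm², y = 47.5 mm, Ī = 1 286 063 mm⁴.
Horizontal leg (remainder): 97 × 18, A = 1 746 mm², y = 9 mm, Ī = 47 142 mm⁴.
Centroid: ȳ = ΣA·y / ΣA = 28.04948 mm.
Transfer each piece to the horizontal axis through the centroid using Ī + A·d² with d = y − 28.04948:
  vertical leg: d = 19.45052 mm → contributes +1 932 994 mm⁴
  horizontal leg (remainder): d = -19.04948 mm → contributes +680735.1 mm⁴
Total I = 2 613 730 mm⁴.
Radius of gyration: k = √(I/A) = √(2 613 730 / 3 456) = 27.50068 mm.

k_x ≈ 27.501 mm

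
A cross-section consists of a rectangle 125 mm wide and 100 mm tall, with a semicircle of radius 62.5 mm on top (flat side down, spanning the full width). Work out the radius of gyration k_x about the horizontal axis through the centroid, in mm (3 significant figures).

k_x ≈ 44.1 mm

Treat the section as a set of non-overlapping primitives; coordinates are from the bounding-box lower-left.
Rectangular body: 125 × 100, A = 12 500 mm², y = 50 mm, Ī = 10 416 667 mm⁴.
Semicircular cap: semicircle r = 62.5, A = 6135.9 mm², y = 126.53 mm, Ī = 1 674 758 mm⁴.
Centroid: ȳ = ΣA·y / ΣA = 75.196 mm.
Transfer each piece to the horizontal axis through the centroid using Ī + A·d² with d = y − 75.196:
  rectangular body: d = -25.196 mm → contributes +18 352 345 mm⁴
  semicircular cap: d = 51.33 mm → contributes +17 841 189 mm⁴
Total I = 36 193 534 mm⁴.
Radius of gyration: k = √(I/A) = √(36 193 534 / 18 636) = 44.07 mm.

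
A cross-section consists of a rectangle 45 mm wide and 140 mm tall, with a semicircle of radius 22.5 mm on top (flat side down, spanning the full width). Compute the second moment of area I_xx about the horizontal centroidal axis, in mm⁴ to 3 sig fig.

I_xx ≈ 1.48 × 10⁷ mm⁴

Break the section into simple shapes (no overlaps), measuring from the bottom-left corner of the bounding box.
Rectangular body: 45 × 140, A = 6 300 mm², y = 70 mm, Ī = 10 290 000 mm⁴.
Semicircular cap: semicircle r = 22.5, A = 795.22 mm², y = 149.55 mm, Ī = 28 130 mm⁴.
Centroid: ȳ = ΣA·y / ΣA = 78.916 mm.
Transfer each piece to the horizontal centroidal axis using Ī + A·d² with d = y − 78.916:
  rectangular body: d = -8.9157 mm → contributes +10 790 786 mm⁴
  semicircular cap: d = 70.634 mm → contributes +3 995 543 mm⁴
Total I = 14 786 329 mm⁴.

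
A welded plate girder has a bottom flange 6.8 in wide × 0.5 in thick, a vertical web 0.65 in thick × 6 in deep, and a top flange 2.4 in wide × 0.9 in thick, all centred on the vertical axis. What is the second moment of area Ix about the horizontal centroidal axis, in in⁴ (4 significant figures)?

Ix ≈ 72.17 in⁴

Split into non-overlapping primitives; take the origin at the lower-left of the bounding box.
Bottom plate: 6.8 × 0.5, A = 3.4 in², y = 0.25 in, Ī = 0.0708333 in⁴.
Web plate: 0.65 × 6, A = 3.9 in², y = 3.5 in, Ī = 11.7 in⁴.
Top plate: 2.4 × 0.9, A = 2.16 in², y = 6.95 in, Ī = 0.1458 in⁴.
Centroid: ȳ = ΣA·y / ΣA = 3.11966 in.
Transfer each piece to the horizontal centroidal axis using Ī + A·d² with d = y − 3.11966:
  bottom plate: d = -2.86966 in → contributes +28.0697 in⁴
  web plate: d = 0.380338 in → contributes +12.2642 in⁴
  top plate: d = 3.83034 in → contributes +31.8362 in⁴
Total I = 72.1701 in⁴.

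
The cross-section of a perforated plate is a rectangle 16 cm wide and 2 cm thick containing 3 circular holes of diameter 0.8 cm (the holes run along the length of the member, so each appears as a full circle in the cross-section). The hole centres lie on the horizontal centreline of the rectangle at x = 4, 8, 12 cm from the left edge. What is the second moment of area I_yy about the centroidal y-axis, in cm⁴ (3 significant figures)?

I_yy ≈ 667 cm⁴

Split into non-overlapping primitives; take the origin at the lower-left of the bounding box.
Plate: 16 × 2, A = 32 cm², x = 8 cm, Ī = 682.67 cm⁴.
Hole 1 (subtracted): ⌀0.8, A = 0.50265 cm², x = 4 cm, Ī = 0.020106 cm⁴.
Hole 2 (subtracted): ⌀0.8, A = 0.50265 cm², x = 8 cm, Ī = 0.020106 cm⁴.
Hole 3 (subtracted): ⌀0.8, A = 0.50265 cm², x = 12 cm, Ī = 0.020106 cm⁴.
By symmetry the centroid is at mid-width, x̄ = 8 cm.
Transfer each piece to the centroidal y-axis using Ī + A·d² with d = x − 8:
  plate: d = 0 cm → contributes +682.67 cm⁴
  hole 1: d = -4 cm → contributes −8.0626 cm⁴
  hole 2: d = 0 cm → contributes −0.020106 cm⁴
  hole 3: d = 4 cm → contributes −8.0626 cm⁴
Total I = 666.52 cm⁴.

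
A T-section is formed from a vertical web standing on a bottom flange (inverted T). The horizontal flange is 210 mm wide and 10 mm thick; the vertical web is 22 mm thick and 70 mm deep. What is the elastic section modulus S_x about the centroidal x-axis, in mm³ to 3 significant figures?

Break the section into simple shapes (no overlaps), measuring from the bottom-left corner of the bounding box.
Flange: 210 × 10, A = 2 100 mm², y = 5 mm, Ī = 17 500 mm⁴.
Web: 22 × 70, A = 1 540 mm², y = 45 mm, Ī = 628 833 mm⁴.
Centroid: ȳ = ΣA·y / ΣA = 21.923 mm.
Transfer each piece to the centroidal x-axis using Ī + A·d² with d = y − 21.923:
  flange: d = -16.923 mm → contributes +618 920 mm⁴
  web: d = 23.077 mm → contributes +1 448 952 mm⁴
Total I = 2 067 872 mm⁴.
Extreme fibre distance c = 58.077 mm; S = I/c = 35 606 mm³.

S_x ≈ 3.56 × 10⁴ mm³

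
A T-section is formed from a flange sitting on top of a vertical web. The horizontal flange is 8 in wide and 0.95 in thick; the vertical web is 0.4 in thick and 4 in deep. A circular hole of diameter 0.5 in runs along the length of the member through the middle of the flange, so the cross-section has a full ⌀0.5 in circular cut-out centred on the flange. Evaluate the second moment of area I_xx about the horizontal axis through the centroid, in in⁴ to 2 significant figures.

I_xx ≈ 11 in⁴

Treat the section as a set of non-overlapping primitives; coordinates are from the bounding-box lower-left.
Flange: 8 × 0.95, A = 7.6 in², y = 4.475 in, Ī = 0.5716 in⁴.
Web: 0.4 × 4, A = 1.6 in², y = 2 in, Ī = 2.133 in⁴.
Hole (subtracted): ⌀0.5, A = 0.1963 in², y = 4.475 in, Ī = 0.003068 in⁴.
Centroid: ȳ = ΣA·y / ΣA = 4.035 in.
Transfer each piece to the horizontal axis through the centroid using Ī + A·d² with d = y − 4.035:
  flange: d = 0.4398 in → contributes +2.042 in⁴
  web: d = -2.035 in → contributes +8.76 in⁴
  hole: d = 0.4398 in → contributes −0.04105 in⁴
Total I = 10.76 in⁴.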